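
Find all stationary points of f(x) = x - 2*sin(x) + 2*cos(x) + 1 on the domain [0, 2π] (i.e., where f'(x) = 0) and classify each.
f'(x) = -2*sqrt(2)*sin(x + pi/4) + 1

Solve f'(x) = 0 on [0, 2π]:
  f'(x) = 0 ⇔ -2*sin(x) - 2*cos(x) = -1. Write the left side as R·cos(x + φ) with R = √((-2)² + 2²) = 2*sqrt(2), cos φ = -sqrt(2)/2, sin φ = sqrt(2)/2; then cos(x + φ) = -sqrt(2)/4. Solve for x and keep the solutions lying in [0, 2π].
  ⇒ x = atan((1 + sqrt(7))/(1 - sqrt(7))) + pi ≈ 1.9948, atan((1 - sqrt(7))/(1 + sqrt(7))) + 2*pi ≈ 5.8592

f''(x) = -2*sqrt(2)*cos(x + pi/4)
Second-derivative test at each critical point:
  f''(1.9948) = 2.6458 > 0 → local minimum
  f''(5.8592) = -2.6458 < 0 → local maximum

Critical points: x = atan((1 + sqrt(7))/(1 - sqrt(7))) + pi ≈ 1.9948 (local minimum); x = atan((1 - sqrt(7))/(1 + sqrt(7))) + 2*pi ≈ 5.8592 (local maximum)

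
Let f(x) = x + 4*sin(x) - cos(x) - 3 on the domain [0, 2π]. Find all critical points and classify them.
f'(x) = sin(x) + 4*cos(x) + 1

Solve f'(x) = 0 on [0, 2π]:
  f'(x) = 0 ⇔ sin(x) + 4*cos(x) = -1. Write the left side as R·cos(x + φ) with R = √(4² + (-1)²) = sqrt(17), cos φ = 4*sqrt(17)/17, sin φ = -sqrt(17)/17; then cos(x + φ) = -sqrt(17)/17. Solve for x and keep the solutions lying in [0, 2π].
  ⇒ x = pi - atan(15/8) ≈ 2.0608, 3*pi/2 ≈ 4.7124

f''(x) = -4*sin(x) + cos(x)
Second-derivative test at each critical point:
  f''(2.0608) = -4 < 0 → local maximum
  f''(4.7124) = 4 > 0 → local minimum

Critical points: x = pi - atan(15/8) ≈ 2.0608 (local maximum); x = 3*pi/2 ≈ 4.7124 (local minimum)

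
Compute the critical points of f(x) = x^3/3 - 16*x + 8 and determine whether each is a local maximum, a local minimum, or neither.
f'(x) = x^2 - 16

Solve f'(x) = 0:
  Factor: x^2 - 16 = (x - 4)*(x + 4) = 0.
  ⇒ x = -4, 4

f''(x) = 2*x
Second-derivative test at each critical point:
  f''(-4) = -8 < 0 → local maximum
  f''(4) = 8 > 0 → local minimum

Critical points: x = -4 (local maximum); x = 4 (local minimum)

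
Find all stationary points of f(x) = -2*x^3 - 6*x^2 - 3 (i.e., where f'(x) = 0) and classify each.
f'(x) = 6*x*(-x - 2)

Solve f'(x) = 0:
  Factor: -6*x^2 - 12*x = -6*x*(x + 2) = 0.
  ⇒ x = -2, 0

f''(x) = -12*x - 12
Second-derivative test at each critical point:
  f''(-2) = 12 > 0 → local minimum
  f''(0) = -12 < 0 → local maximum

Critical points: x = -2 (local minimum); x = 0 (local maximum)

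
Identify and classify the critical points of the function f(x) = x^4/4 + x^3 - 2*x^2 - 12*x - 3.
f'(x) = x^3 + 3*x^2 - 4*x - 12

Solve f'(x) = 0:
  Factor: x^3 + 3*x^2 - 4*x - 12 = (x - 2)*(x + 2)*(x + 3) = 0.
  ⇒ x = -3, -2, 2

f''(x) = 3*x^2 + 6*x - 4
Second-derivative test at each critical point:
  f''(-3) = 5 > 0 → local minimum
  f''(-2) = -4 < 0 → local maximum
  f''(2) = 20 > 0 → local minimum

Critical points: x = -3 (local minimum); x = -2 (local maximum); x = 2 (local minimum)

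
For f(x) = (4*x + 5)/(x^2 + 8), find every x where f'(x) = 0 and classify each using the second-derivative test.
f'(x) = 2*(-2*x^2 - 5*x + 16)/(x^4 + 16*x^2 + 64)

Solve f'(x) = 0:
  f'(x) = -2*(2*x^2 + 5*x - 16)/(x^2 + 8)^2; the denominator is positive wherever f is defined, so f'(x) = 0 ⇔ -4*x^2 - 10*x + 32 = 0.
  Factor: -4*x^2 - 10*x + 32 = -2*(2*x^2 + 5*x - 16); 2*x^2 + 5*x - 16 = 0 has no rational roots; quadratic formula: x = (-5 ± √153)/4.
  ⇒ x = -3*sqrt(17)/4 - 5/4 ≈ -4.3423, -5/4 + 3*sqrt(17)/4 ≈ 1.8423

f''(x) = 2*(4*x^2*(4*x + 5) - (12*x + 5)*(x^2 + 8))/(x^2 + 8)^3
Second-derivative test at each critical point:
  f''(-4.3423) = 0.0343 > 0 → local minimum
  f''(1.8423) = -0.1906 < 0 → local maximum

Critical points: x = -3*sqrt(17)/4 - 5/4 ≈ -4.3423 (local minimum); x = -5/4 + 3*sqrt(17)/4 ≈ 1.8423 (local maximum)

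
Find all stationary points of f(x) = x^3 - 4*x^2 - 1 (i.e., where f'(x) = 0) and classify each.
f'(x) = x*(3*x - 8)

Solve f'(x) = 0:
  Factor: 3*x^2 - 8*x = x*(3*x - 8) = 0.
  ⇒ x = 0, 8/3

f''(x) = 6*x - 8
Second-derivative test at each critical point:
  f''(0) = -8 < 0 → local maximum
  f''(8/3) = 8 > 0 → local minimum

Critical points: x = 0 (local maximum); x = 8/3 (local minimum)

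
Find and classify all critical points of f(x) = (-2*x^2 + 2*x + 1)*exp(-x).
f'(x) = (2*x^2 - 6*x + 1)*exp(-x)

Solve f'(x) = 0:
  f'(x) = (2*x^2 - 6*x + 1)·exp(-x) and exp(-x) > 0 for every x, so f'(x) = 0 ⇔ 2*x^2 - 6*x + 1 = 0.
  2*x^2 - 6*x + 1 = 0 has no rational roots; quadratic formula: x = (6 ± √28)/4.
  ⇒ x = 3/2 - sqrt(7)/2 ≈ 0.1771, sqrt(7)/2 + 3/2 ≈ 2.8229

f''(x) = (-2*x^2 + 10*x - 7)*exp(-x)
Second-derivative test at each critical point:
  f''(0.1771) = -4.4326 < 0 → local maximum
  f''(2.8229) = 0.3145 > 0 → local minimum

Critical points: x = 3/2 - sqrt(7)/2 ≈ 0.1771 (local maximum); x = sqrt(7)/2 + 3/2 ≈ 2.8229 (local minimum)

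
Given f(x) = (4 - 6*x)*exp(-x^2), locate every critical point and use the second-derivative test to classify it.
f'(x) = 2*(2*x*(3*x - 2) - 3)*exp(-x^2)

Solve f'(x) = 0:
  f'(x) = (12*x^2 - 8*x - 6)·exp(-x^2) and exp(-x^2) > 0 for every x, so f'(x) = 0 ⇔ 12*x^2 - 8*x - 6 = 0.
  Factor: 12*x^2 - 8*x - 6 = 2*(6*x^2 - 4*x - 3); 6*x^2 - 4*x - 3 = 0 has no rational roots; quadratic formula: x = (4 ± √88)/12.
  ⇒ x = 1/3 - sqrt(22)/6 ≈ -0.4484, 1/3 + sqrt(22)/6 ≈ 1.1151

f''(x) = 4*(2*x^2*(2 - 3*x) + 9*x - 2)*exp(-x^2)
Second-derivative test at each critical point:
  f''(-0.4484) = -15.3444 < 0 → local maximum
  f''(1.1151) = 5.4110 > 0 → local minimum

Critical points: x = 1/3 - sqrt(22)/6 ≈ -0.4484 (local maximum); x = 1/3 + sqrt(22)/6 ≈ 1.1151 (local minimum)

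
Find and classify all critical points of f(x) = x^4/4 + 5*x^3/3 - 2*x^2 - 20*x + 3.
f'(x) = x^3 + 5*x^2 - 4*x - 20

Solve f'(x) = 0:
  Factor: x^3 + 5*x^2 - 4*x - 20 = (x - 2)*(x + 2)*(x + 5) = 0.
  ⇒ x = -5, -2, 2

f''(x) = 3*x^2 + 10*x - 4
Second-derivative test at each critical point:
  f''(-5) = 21 > 0 → local minimum
  f''(-2) = -12 < 0 → local maximum
  f''(2) = 28 > 0 → local minimum

Critical points: x = -5 (local minimum); x = -2 (local maximum); x = 2 (local minimum)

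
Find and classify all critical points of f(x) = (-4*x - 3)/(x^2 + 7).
f'(x) = 2*(2*x^2 + 3*x - 14)/(x^4 + 14*x^2 + 49)

Solve f'(x) = 0:
  f'(x) = 2*(x - 2)*(2*x + 7)/(x^2 + 7)^2; the denominator is positive wherever f is defined, so f'(x) = 0 ⇔ 4*x^2 + 6*x - 28 = 0.
  Factor: 4*x^2 + 6*x - 28 = 2*(x - 2)*(2*x + 7) = 0.
  ⇒ x = -7/2, 2

f''(x) = 2*(-4*x^2*(4*x + 3) + 3*(4*x + 1)*(x^2 + 7))/(x^2 + 7)^3
Second-derivative test at each critical point:
  f''(-7/2) = -32/539 < 0 → local maximum
  f''(2) = 2/11 > 0 → local minimum

Critical points: x = -7/2 (local maximum); x = 2 (local minimum)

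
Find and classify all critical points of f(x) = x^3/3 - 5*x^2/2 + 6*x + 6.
f'(x) = x^2 - 5*x + 6

Solve f'(x) = 0:
  Factor: x^2 - 5*x + 6 = (x - 3)*(x - 2) = 0.
  ⇒ x = 2, 3

f''(x) = 2*x - 5
Second-derivative test at each critical point:
  f''(2) = -1 < 0 → local maximum
  f''(3) = 1 > 0 → local minimum

Critical points: x = 2 (local maximum); x = 3 (local minimum)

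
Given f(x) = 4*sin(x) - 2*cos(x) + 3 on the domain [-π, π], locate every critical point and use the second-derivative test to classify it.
f'(x) = 2*sin(x) + 4*cos(x)

Solve f'(x) = 0 on [-π, π]:
  f'(x) = 0 ⇔ 4*cos(x) = -2*sin(x) ⇔ tan(x) = -2, i.e. x = arctan(-2) + nπ; keep the solutions lying in [-π, π].
  ⇒ x = -atan(2) ≈ -1.1071, pi - atan(2) ≈ 2.0344

f''(x) = -4*sin(x) + 2*cos(x)
Second-derivative test at each critical point:
  f''(-1.1071) = 4.4721 > 0 → local minimum
  f''(2.0344) = -4.4721 < 0 → local maximum

Critical points: x = -atan(2) ≈ -1.1071 (local minimum); x = pi - atan(2) ≈ 2.0344 (local maximum)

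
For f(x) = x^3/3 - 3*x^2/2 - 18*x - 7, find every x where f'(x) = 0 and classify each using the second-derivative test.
f'(x) = x^2 - 3*x - 18

Solve f'(x) = 0:
  Factor: x^2 - 3*x - 18 = (x - 6)*(x + 3) = 0.
  ⇒ x = -3, 6

f''(x) = 2*x - 3
Second-derivative test at each critical point:
  f''(-3) = -9 < 0 → local maximum
  f''(6) = 9 > 0 → local minimum

Critical points: x = -3 (local maximum); x = 6 (local minimum)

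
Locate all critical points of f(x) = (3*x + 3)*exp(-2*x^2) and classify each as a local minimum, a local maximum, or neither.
f'(x) = 3*(-4*x*(x + 1) + 1)*exp(-2*x^2)

Solve f'(x) = 0:
  f'(x) = (-12*x^2 - 12*x + 3)·exp(-2*x^2) and exp(-2*x^2) > 0 for every x, so f'(x) = 0 ⇔ -12*x^2 - 12*x + 3 = 0.
  Factor: -12*x^2 - 12*x + 3 = -3*(4*x^2 + 4*x - 1); 4*x^2 + 4*x - 1 = 0 has no rational roots; quadratic formula: x = (-4 ± √32)/8.
  ⇒ x = -sqrt(2)/2 - 1/2 ≈ -1.2071, -1/2 + sqrt(2)/2 ≈ 0.2071

f''(x) = 12*(4*x^2*(x + 1) - 3*x - 1)*exp(-2*x^2)
Second-derivative test at each critical point:
  f''(-1.2071) = 0.9206 > 0 → local minimum
  f''(0.2071) = -15.5754 < 0 → local maximum

Critical points: x = -sqrt(2)/2 - 1/2 ≈ -1.2071 (local minimum); x = -1/2 + sqrt(2)/2 ≈ 0.2071 (local maximum)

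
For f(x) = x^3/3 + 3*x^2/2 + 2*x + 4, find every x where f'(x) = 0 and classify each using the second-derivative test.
f'(x) = x^2 + 3*x + 2

Solve f'(x) = 0:
  Factor: x^2 + 3*x + 2 = (x + 1)*(x + 2) = 0.
  ⇒ x = -2, -1

f''(x) = 2*x + 3
Second-derivative test at each critical point:
  f''(-2) = -1 < 0 → local maximum
  f''(-1) = 1 > 0 → local minimum

Critical points: x = -2 (local maximum); x = -1 (local minimum)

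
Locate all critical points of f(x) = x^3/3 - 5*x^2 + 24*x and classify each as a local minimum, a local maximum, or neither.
f'(x) = x^2 - 10*x + 24

Solve f'(x) = 0:
  Factor: x^2 - 10*x + 24 = (x - 6)*(x - 4) = 0.
  ⇒ x = 4, 6

f''(x) = 2*x - 10
Second-derivative test at each critical point:
  f''(4) = -2 < 0 → local maximum
  f''(6) = 2 > 0 → local minimum

Critical points: x = 4 (local maximum); x = 6 (local minimum)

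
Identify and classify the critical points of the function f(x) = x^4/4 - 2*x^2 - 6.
f'(x) = x*(x^2 - 4)

Solve f'(x) = 0:
  Factor: x^3 - 4*x = x*(x - 2)*(x + 2) = 0.
  ⇒ x = -2, 0, 2

f''(x) = 3*x^2 - 4
Second-derivative test at each critical point:
  f''(-2) = 8 > 0 → local minimum
  f''(0) = -4 < 0 → local maximum
  f''(2) = 8 > 0 → local minimum

Critical points: x = -2 (local minimum); x = 0 (local maximum); x = 2 (local minimum)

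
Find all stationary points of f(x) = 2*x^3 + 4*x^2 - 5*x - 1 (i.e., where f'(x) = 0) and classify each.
f'(x) = 6*x^2 + 8*x - 5

Solve f'(x) = 0:
  6*x^2 + 8*x - 5 = 0 has no rational roots; quadratic formula: x = (-8 ± √184)/12.
  ⇒ x = -sqrt(46)/6 - 2/3 ≈ -1.7971, -2/3 + sqrt(46)/6 ≈ 0.4637

f''(x) = 12*x + 8
Second-derivative test at each critical point:
  f''(-1.7971) = -13.5647 < 0 → local maximum
  f''(0.4637) = 13.5647 > 0 → local minimum

Critical points: x = -sqrt(46)/6 - 2/3 ≈ -1.7971 (local maximum); x = -2/3 + sqrt(46)/6 ≈ 0.4637 (local minimum)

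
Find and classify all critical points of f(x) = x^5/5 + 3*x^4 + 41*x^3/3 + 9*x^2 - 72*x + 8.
f'(x) = x^4 + 12*x^3 + 41*x^2 + 18*x - 72

Solve f'(x) = 0:
  Factor: x^4 + 12*x^3 + 41*x^2 + 18*x - 72 = (x - 1)*(x + 3)*(x + 4)*(x + 6) = 0.
  ⇒ x = -6, -4, -3, 1

f''(x) = 4*x^3 + 36*x^2 + 82*x + 18
Second-derivative test at each critical point:
  f''(-6) = -42 < 0 → local maximum
  f''(-4) = 10 > 0 → local minimum
  f''(-3) = -12 < 0 → local maximum
  f''(1) = 140 > 0 → local minimum

Critical points: x = -6 (local maximum); x = -4 (local minimum); x = -3 (local maximum); x = 1 (local minimum)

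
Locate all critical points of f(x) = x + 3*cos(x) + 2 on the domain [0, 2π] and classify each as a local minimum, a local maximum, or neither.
f'(x) = 1 - 3*sin(x)

Solve f'(x) = 0 on [0, 2π]:
  f'(x) = 0 ⇔ sin(x) = 1/3, i.e. x = arcsin(1/3) + 2nπ or x = π − arcsin(1/3) + 2nπ; keep the solutions lying in [0, 2π].
  ⇒ x = asin(1/3) ≈ 0.3398, pi - asin(1/3) ≈ 2.8018

f''(x) = -3*cos(x)
Second-derivative test at each critical point:
  f''(0.3398) = -2.8284 < 0 → local maximum
  f''(2.8018) = 2.8284 > 0 → local minimum

Critical points: x = asin(1/3) ≈ 0.3398 (local maximum); x = pi - asin(1/3) ≈ 2.8018 (local minimum)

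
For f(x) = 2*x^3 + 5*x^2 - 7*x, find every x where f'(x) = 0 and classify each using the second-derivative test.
f'(x) = 6*x^2 + 10*x - 7

Solve f'(x) = 0:
  6*x^2 + 10*x - 7 = 0 has no rational roots; quadratic formula: x = (-10 ± √268)/12.
  ⇒ x = -sqrt(67)/6 - 5/6 ≈ -2.1976, -5/6 + sqrt(67)/6 ≈ 0.5309

f''(x) = 12*x + 10
Second-derivative test at each critical point:
  f''(-2.1976) = -16.3707 < 0 → local maximum
  f''(0.5309) = 16.3707 > 0 → local minimum

Critical points: x = -sqrt(67)/6 - 5/6 ≈ -2.1976 (local maximum); x = -5/6 + sqrt(67)/6 ≈ 0.5309 (local minimum)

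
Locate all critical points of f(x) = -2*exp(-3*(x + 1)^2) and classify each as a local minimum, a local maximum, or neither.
f'(x) = 12*(x + 1)*exp(-3*(x + 1)^2)

Solve f'(x) = 0:
  f'(x) = (12*x + 12)·exp(-3*(x + 1)^2) and exp(-3*(x + 1)^2) > 0 for every x, so f'(x) = 0 ⇔ 12*x + 12 = 0.
  Factor: 12*x + 12 = 12*(x + 1) = 0.
  ⇒ x = -1

f''(x) = 12*(1 - 6*(x + 1)^2)*exp(-3*(x + 1)^2)
Second-derivative test at each critical point:
  f''(-1) = 12 > 0 → local minimum

Critical points: x = -1 (local minimum)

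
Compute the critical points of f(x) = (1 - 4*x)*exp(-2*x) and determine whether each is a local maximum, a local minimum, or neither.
f'(x) = 2*(4*x - 3)*exp(-2*x)

Solve f'(x) = 0:
  f'(x) = (8*x - 6)·exp(-2*x) and exp(-2*x) > 0 for every x, so f'(x) = 0 ⇔ 8*x - 6 = 0.
  Factor: 8*x - 6 = 2*(4*x - 3) = 0.
  ⇒ x = 3/4

f''(x) = 4*(5 - 4*x)*exp(-2*x)
Second-derivative test at each critical point:
  f''(3/4) = 1.7850 > 0 → local minimum

Critical points: x = 3/4 (local minimum)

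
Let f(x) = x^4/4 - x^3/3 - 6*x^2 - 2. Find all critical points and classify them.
f'(x) = x*(x^2 - x - 12)

Solve f'(x) = 0:
  Factor: x^3 - x^2 - 12*x = x*(x - 4)*(x + 3) = 0.
  ⇒ x = -3, 0, 4

f''(x) = 3*x^2 - 2*x - 12
Second-derivative test at each critical point:
  f''(-3) = 21 > 0 → local minimum
  f''(0) = -12 < 0 → local maximum
  f''(4) = 28 > 0 → local minimum

Critical points: x = -3 (local minimum); x = 0 (local maximum); x = 4 (local minimum)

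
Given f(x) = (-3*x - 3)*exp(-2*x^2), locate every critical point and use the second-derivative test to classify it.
f'(x) = 3*(4*x*(x + 1) - 1)*exp(-2*x^2)

Solve f'(x) = 0:
  f'(x) = (12*x^2 + 12*x - 3)·exp(-2*x^2) and exp(-2*x^2) > 0 for every x, so f'(x) = 0 ⇔ 12*x^2 + 12*x - 3 = 0.
  Factor: 12*x^2 + 12*x - 3 = 3*(4*x^2 + 4*x - 1); 4*x^2 + 4*x - 1 = 0 has no rational roots; quadratic formula: x = (-4 ± √32)/8.
  ⇒ x = -sqrt(2)/2 - 1/2 ≈ -1.2071, -1/2 + sqrt(2)/2 ≈ 0.2071

f''(x) = 12*(-4*x^2*(x + 1) + 3*x + 1)*exp(-2*x^2)
Second-derivative test at each critical point:
  f''(-1.2071) = -0.9206 < 0 → local maximum
  f''(0.2071) = 15.5754 > 0 → local minimum

Critical points: x = -sqrt(2)/2 - 1/2 ≈ -1.2071 (local maximum); x = -1/2 + sqrt(2)/2 ≈ 0.2071 (local minimum)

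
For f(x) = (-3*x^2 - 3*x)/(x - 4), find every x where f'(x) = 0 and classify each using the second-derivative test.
f'(x) = 3*(-x^2 + 8*x + 4)/(x^2 - 8*x + 16)

Solve f'(x) = 0:
  f'(x) = -3*(x^2 - 8*x - 4)/(x - 4)^2; the denominator is positive wherever f is defined, so f'(x) = 0 ⇔ -3*x^2 + 24*x + 12 = 0.
  Factor: -3*x^2 + 24*x + 12 = -3*(x^2 - 8*x - 4); x^2 - 8*x - 4 = 0 has no rational roots; quadratic formula: x = (8 ± √80)/2.
  ⇒ x = 4 - 2*sqrt(5) ≈ -0.4721, 4 + 2*sqrt(5) ≈ 8.4721

f''(x) = -120/(x^3 - 12*x^2 + 48*x - 64)
Second-derivative test at each critical point:
  f''(-0.4721) = 1.3416 > 0 → local minimum
  f''(8.4721) = -1.3416 < 0 → local maximum

Critical points: x = 4 - 2*sqrt(5) ≈ -0.4721 (local minimum); x = 4 + 2*sqrt(5) ≈ 8.4721 (local maximum)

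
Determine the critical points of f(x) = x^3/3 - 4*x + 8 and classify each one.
f'(x) = x^2 - 4

Solve f'(x) = 0:
  Factor: x^2 - 4 = (x - 2)*(x + 2) = 0.
  ⇒ x = -2, 2

f''(x) = 2*x
Second-derivative test at each critical point:
  f''(-2) = -4 < 0 → local maximum
  f''(2) = 4 > 0 → local minimum

Critical points: x = -2 (local maximum); x = 2 (local minimum)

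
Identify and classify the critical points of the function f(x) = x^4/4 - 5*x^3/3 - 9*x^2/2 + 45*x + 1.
f'(x) = x^3 - 5*x^2 - 9*x + 45

Solve f'(x) = 0:
  Factor: x^3 - 5*x^2 - 9*x + 45 = (x - 5)*(x - 3)*(x + 3) = 0.
  ⇒ x = -3, 3, 5

f''(x) = 3*x^2 - 10*x - 9
Second-derivative test at each critical point:
  f''(-3) = 48 > 0 → local minimum
  f''(3) = -12 < 0 → local maximum
  f''(5) = 16 > 0 → local minimum

Critical points: x = -3 (local minimum); x = 3 (local maximum); x = 5 (local minimum)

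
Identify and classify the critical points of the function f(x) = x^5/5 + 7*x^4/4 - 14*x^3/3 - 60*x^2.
f'(x) = x*(x^3 + 7*x^2 - 14*x - 120)

Solve f'(x) = 0:
  Factor: x^4 + 7*x^3 - 14*x^2 - 120*x = x*(x - 4)*(x + 5)*(x + 6) = 0.
  ⇒ x = -6, -5, 0, 4

f''(x) = 4*x^3 + 21*x^2 - 28*x - 120
Second-derivative test at each critical point:
  f''(-6) = -60 < 0 → local maximum
  f''(-5) = 45 > 0 → local minimum
  f''(0) = -120 < 0 → local maximum
  f''(4) = 360 > 0 → local minimum

Critical points: x = -6 (local maximum); x = -5 (local minimum); x = 0 (local maximum); x = 4 (local minimum)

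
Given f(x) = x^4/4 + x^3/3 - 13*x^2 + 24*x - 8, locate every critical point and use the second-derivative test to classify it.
f'(x) = x^3 + x^2 - 26*x + 24

Solve f'(x) = 0:
  Factor: x^3 + x^2 - 26*x + 24 = (x - 4)*(x - 1)*(x + 6) = 0.
  ⇒ x = -6, 1, 4

f''(x) = 3*x^2 + 2*x - 26
Second-derivative test at each critical point:
  f''(-6) = 70 > 0 → local minimum
  f''(1) = -21 < 0 → local maximum
  f''(4) = 30 > 0 → local minimum

Critical points: x = -6 (local minimum); x = 1 (local maximum); x = 4 (local minimum)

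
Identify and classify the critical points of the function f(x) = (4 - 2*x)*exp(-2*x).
f'(x) = 2*(2*x - 5)*exp(-2*x)

Solve f'(x) = 0:
  f'(x) = (4*x - 10)·exp(-2*x) and exp(-2*x) > 0 for every x, so f'(x) = 0 ⇔ 4*x - 10 = 0.
  Factor: 4*x - 10 = 2*(2*x - 5) = 0.
  ⇒ x = 5/2

f''(x) = 8*(3 - x)*exp(-2*x)
Second-derivative test at each critical point:
  f''(5/2) = 0.0270 > 0 → local minimum

Critical points: x = 5/2 (local minimum)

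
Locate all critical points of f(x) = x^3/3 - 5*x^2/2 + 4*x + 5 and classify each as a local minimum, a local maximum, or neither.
f'(x) = x^2 - 5*x + 4

Solve f'(x) = 0:
  Factor: x^2 - 5*x + 4 = (x - 4)*(x - 1) = 0.
  ⇒ x = 1, 4

f''(x) = 2*x - 5
Second-derivative test at each critical point:
  f''(1) = -3 < 0 → local maximum
  f''(4) = 3 > 0 → local minimum

Critical points: x = 1 (local maximum); x = 4 (local minimum)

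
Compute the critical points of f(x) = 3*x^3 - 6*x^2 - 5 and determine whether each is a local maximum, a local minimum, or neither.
f'(x) = 3*x*(3*x - 4)

Solve f'(x) = 0:
  Factor: 9*x^2 - 12*x = 3*x*(3*x - 4) = 0.
  ⇒ x = 0, 4/3

f''(x) = 18*x - 12
Second-derivative test at each critical point:
  f''(0) = -12 < 0 → local maximum
  f''(4/3) = 12 > 0 → local minimum

Critical points: x = 0 (local maximum); x = 4/3 (local minimum)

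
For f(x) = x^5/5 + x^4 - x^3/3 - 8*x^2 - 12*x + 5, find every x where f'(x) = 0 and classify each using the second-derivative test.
f'(x) = x^4 + 4*x^3 - x^2 - 16*x - 12

Solve f'(x) = 0:
  Factor: x^4 + 4*x^3 - x^2 - 16*x - 12 = (x - 2)*(x + 1)*(x + 2)*(x + 3) = 0.
  ⇒ x = -3, -2, -1, 2

f''(x) = 4*x^3 + 12*x^2 - 2*x - 16
Second-derivative test at each critical point:
  f''(-3) = -10 < 0 → local maximum
  f''(-2) = 4 > 0 → local minimum
  f''(-1) = -6 < 0 → local maximum
  f''(2) = 60 > 0 → local minimum

Critical points: x = -3 (local maximum); x = -2 (local minimum); x = -1 (local maximum); x = 2 (local minimum)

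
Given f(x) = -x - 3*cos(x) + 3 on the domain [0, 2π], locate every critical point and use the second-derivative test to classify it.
f'(x) = 3*sin(x) - 1

Solve f'(x) = 0 on [0, 2π]:
  f'(x) = 0 ⇔ sin(x) = 1/3, i.e. x = arcsin(1/3) + 2nπ or x = π − arcsin(1/3) + 2nπ; keep the solutions lying in [0, 2π].
  ⇒ x = asin(1/3) ≈ 0.3398, pi - asin(1/3) ≈ 2.8018

f''(x) = 3*cos(x)
Second-derivative test at each critical point:
  f''(0.3398) = 2.8284 > 0 → local minimum
  f''(2.8018) = -2.8284 < 0 → local maximum

Critical points: x = asin(1/3) ≈ 0.3398 (local minimum); x = pi - asin(1/3) ≈ 2.8018 (local maximum)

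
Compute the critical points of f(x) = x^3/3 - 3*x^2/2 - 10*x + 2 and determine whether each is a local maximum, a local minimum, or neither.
f'(x) = x^2 - 3*x - 10

Solve f'(x) = 0:
  Factor: x^2 - 3*x - 10 = (x - 5)*(x + 2) = 0.
  ⇒ x = -2, 5

f''(x) = 2*x - 3
Second-derivative test at each critical point:
  f''(-2) = -7 < 0 → local maximum
  f''(5) = 7 > 0 → local minimum

Critical points: x = -2 (local maximum); x = 5 (local minimum)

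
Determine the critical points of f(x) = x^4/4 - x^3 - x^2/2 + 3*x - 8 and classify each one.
f'(x) = x^3 - 3*x^2 - x + 3

Solve f'(x) = 0:
  Factor: x^3 - 3*x^2 - x + 3 = (x - 3)*(x - 1)*(x + 1) = 0.
  ⇒ x = -1, 1, 3

f''(x) = 3*x^2 - 6*x - 1
Second-derivative test at each critical point:
  f''(-1) = 8 > 0 → local minimum
  f''(1) = -4 < 0 → local maximum
  f''(3) = 8 > 0 → local minimum

Critical points: x = -1 (local minimum); x = 1 (local maximum); x = 3 (local minimum)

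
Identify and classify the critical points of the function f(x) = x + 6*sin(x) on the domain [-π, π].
f'(x) = 6*cos(x) + 1

Solve f'(x) = 0 on [-π, π]:
  f'(x) = 0 ⇔ cos(x) = -1/6, i.e. x = ±arccos(-1/6) + 2nπ; keep the solutions lying in [-π, π].
  ⇒ x = -acos(-1/6) ≈ -1.7382, acos(-1/6) ≈ 1.7382

f''(x) = -6*sin(x)
Second-derivative test at each critical point:
  f''(-1.7382) = 5.9161 > 0 → local minimum
  f''(1.7382) = -5.9161 < 0 → local maximum

Critical points: x = -acos(-1/6) ≈ -1.7382 (local minimum); x = acos(-1/6) ≈ 1.7382 (local maximum)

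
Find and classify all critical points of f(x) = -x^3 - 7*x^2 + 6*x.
f'(x) = -3*x^2 - 14*x + 6

Solve f'(x) = 0:
  3*x^2 + 14*x - 6 = 0 has no rational roots; quadratic formula: x = (-14 ± √268)/6.
  ⇒ x = -sqrt(67)/3 - 7/3 ≈ -5.0618, -7/3 + sqrt(67)/3 ≈ 0.3951

f''(x) = -6*x - 14
Second-derivative test at each critical point:
  f''(-5.0618) = 16.3707 > 0 → local minimum
  f''(0.3951) = -16.3707 < 0 → local maximum

Critical points: x = -sqrt(67)/3 - 7/3 ≈ -5.0618 (local minimum); x = -7/3 + sqrt(67)/3 ≈ 0.3951 (local maximum)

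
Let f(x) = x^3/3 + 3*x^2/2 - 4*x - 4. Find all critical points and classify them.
f'(x) = x^2 + 3*x - 4

Solve f'(x) = 0:
  Factor: x^2 + 3*x - 4 = (x - 1)*(x + 4) = 0.
  ⇒ x = -4, 1

f''(x) = 2*x + 3
Second-derivative test at each critical point:
  f''(-4) = -5 < 0 → local maximum
  f''(1) = 5 > 0 → local minimum

Critical points: x = -4 (local maximum); x = 1 (local minimum)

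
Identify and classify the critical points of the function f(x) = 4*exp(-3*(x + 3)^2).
f'(x) = 24*(-x - 3)*exp(-3*(x + 3)^2)

Solve f'(x) = 0:
  f'(x) = (-24*x - 72)·exp(-3*(x + 3)^2) and exp(-3*(x + 3)^2) > 0 for every x, so f'(x) = 0 ⇔ -24*x - 72 = 0.
  Factor: -24*x - 72 = -24*(x + 3) = 0.
  ⇒ x = -3

f''(x) = 24*(6*(x + 3)^2 - 1)*exp(-3*(x + 3)^2)
Second-derivative test at each critical point:
  f''(-3) = -24 < 0 → local maximum

Critical points: x = -3 (local maximum)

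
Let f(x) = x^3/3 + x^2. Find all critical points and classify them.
f'(x) = x*(x + 2)

Solve f'(x) = 0:
  Factor: x^2 + 2*x = x*(x + 2) = 0.
  ⇒ x = -2, 0

f''(x) = 2*x + 2
Second-derivative test at each critical point:
  f''(-2) = -2 < 0 → local maximum
  f''(0) = 2 > 0 → local minimum

Critical points: x = -2 (local maximum); x = 0 (local minimum)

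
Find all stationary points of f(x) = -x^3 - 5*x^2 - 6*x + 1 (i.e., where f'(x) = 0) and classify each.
f'(x) = -3*x^2 - 10*x - 6

Solve f'(x) = 0:
  3*x^2 + 10*x + 6 = 0 has no rational roots; quadratic formula: x = (-10 ± √28)/6.
  ⇒ x = -5/3 - sqrt(7)/3 ≈ -2.5486, -5/3 + sqrt(7)/3 ≈ -0.7847

f''(x) = -6*x - 10
Second-derivative test at each critical point:
  f''(-2.5486) = 5.2915 > 0 → local minimum
  f''(-0.7847) = -5.2915 < 0 → local maximum

Critical points: x = -5/3 - sqrt(7)/3 ≈ -2.5486 (local minimum); x = -5/3 + sqrt(7)/3 ≈ -0.7847 (local maximum)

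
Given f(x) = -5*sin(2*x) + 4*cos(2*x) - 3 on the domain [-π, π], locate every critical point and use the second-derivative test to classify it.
f'(x) = -8*sin(2*x) - 10*cos(2*x)

Solve f'(x) = 0 on [-π, π]:
  f'(x) = 0 ⇔ -5*cos(2*x) = 4*sin(2*x) ⇔ tan(2*x) = -5/4, i.e. 2*x = arctan(-5/4) + nπ; keep the solutions lying in [-π, π].
  ⇒ x = -pi/2 - atan(5/4)/2 ≈ -2.0188, -atan(5/4)/2 ≈ -0.4480, -atan(5/4)/2 + pi/2 ≈ 1.1228, pi - atan(5/4)/2 ≈ 2.6936

f''(x) = 20*sin(2*x) - 16*cos(2*x)
Second-derivative test at each critical point:
  f''(-2.0188) = 25.6125 > 0 → local minimum
  f''(-0.4480) = -25.6125 < 0 → local maximum
  f''(1.1228) = 25.6125 > 0 → local minimum
  f''(2.6936) = -25.6125 < 0 → local maximum

Critical points: x = -pi/2 - atan(5/4)/2 ≈ -2.0188 (local minimum); x = -atan(5/4)/2 ≈ -0.4480 (local maximum); x = -atan(5/4)/2 + pi/2 ≈ 1.1228 (local minimum); x = pi - atan(5/4)/2 ≈ 2.6936 (local maximum)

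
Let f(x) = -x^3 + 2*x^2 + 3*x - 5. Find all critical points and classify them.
f'(x) = -3*x^2 + 4*x + 3

Solve f'(x) = 0:
  3*x^2 - 4*x - 3 = 0 has no rational roots; quadratic formula: x = (4 ± √52)/6.
  ⇒ x = 2/3 - sqrt(13)/3 ≈ -0.5352, 2/3 + sqrt(13)/3 ≈ 1.8685

f''(x) = 4 - 6*x
Second-derivative test at each critical point:
  f''(-0.5352) = 7.2111 > 0 → local minimum
  f''(1.8685) = -7.2111 < 0 → local maximum

Critical points: x = 2/3 - sqrt(13)/3 ≈ -0.5352 (local minimum); x = 2/3 + sqrt(13)/3 ≈ 1.8685 (local maximum)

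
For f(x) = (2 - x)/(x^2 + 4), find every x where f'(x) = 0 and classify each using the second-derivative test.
f'(x) = (-x^2 + 2*x*(x - 2) - 4)/(x^2 + 4)^2

Solve f'(x) = 0:
  f'(x) = (x^2 - 4*x - 4)/(x^2 + 4)^2; the denominator is positive wherever f is defined, so f'(x) = 0 ⇔ x^2 - 4*x - 4 = 0.
  x^2 - 4*x - 4 = 0 has no rational roots; quadratic formula: x = (4 ± √32)/2.
  ⇒ x = 2 - 2*sqrt(2) ≈ -0.8284, 2 + 2*sqrt(2) ≈ 4.8284

f''(x) = 2*(4*x^2*(2 - x) + (3*x - 2)*(x^2 + 4))/(x^2 + 4)^3
Second-derivative test at each critical point:
  f''(-0.8284) = -0.2576 < 0 → local maximum
  f''(4.8284) = 0.0076 > 0 → local minimum

Critical points: x = 2 - 2*sqrt(2) ≈ -0.8284 (local maximum); x = 2 + 2*sqrt(2) ≈ 4.8284 (local minimum)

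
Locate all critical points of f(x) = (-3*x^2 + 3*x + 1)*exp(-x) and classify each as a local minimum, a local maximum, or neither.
f'(x) = (3*x^2 - 9*x + 2)*exp(-x)

Solve f'(x) = 0:
  f'(x) = (3*x^2 - 9*x + 2)·exp(-x) and exp(-x) > 0 for every x, so f'(x) = 0 ⇔ 3*x^2 - 9*x + 2 = 0.
  3*x^2 - 9*x + 2 = 0 has no rational roots; quadratic formula: x = (9 ± √57)/6.
  ⇒ x = 3/2 - sqrt(57)/6 ≈ 0.2417, sqrt(57)/6 + 3/2 ≈ 2.7583

f''(x) = (-3*x^2 + 15*x - 11)*exp(-x)
Second-derivative test at each critical point:
  f''(0.2417) = -5.9289 < 0 → local maximum
  f''(2.7583) = 0.4787 > 0 → local minimum

Critical points: x = 3/2 - sqrt(57)/6 ≈ 0.2417 (local maximum); x = sqrt(57)/6 + 3/2 ≈ 2.7583 (local minimum)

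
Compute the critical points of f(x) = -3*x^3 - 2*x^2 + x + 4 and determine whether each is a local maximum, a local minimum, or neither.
f'(x) = -9*x^2 - 4*x + 1

Solve f'(x) = 0:
  9*x^2 + 4*x - 1 = 0 has no rational roots; quadratic formula: x = (-4 ± √52)/18.
  ⇒ x = -sqrt(13)/9 - 2/9 ≈ -0.6228, -2/9 + sqrt(13)/9 ≈ 0.1784

f''(x) = -18*x - 4
Second-derivative test at each critical point:
  f''(-0.6228) = 7.2111 > 0 → local minimum
  f''(0.1784) = -7.2111 < 0 → local maximum

Critical points: x = -sqrt(13)/9 - 2/9 ≈ -0.6228 (local minimum); x = -2/9 + sqrt(13)/9 ≈ 0.1784 (local maximum)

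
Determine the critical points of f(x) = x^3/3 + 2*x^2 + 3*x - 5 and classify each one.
f'(x) = x^2 + 4*x + 3

Solve f'(x) = 0:
  Factor: x^2 + 4*x + 3 = (x + 1)*(x + 3) = 0.
  ⇒ x = -3, -1

f''(x) = 2*x + 4
Second-derivative test at each critical point:
  f''(-3) = -2 < 0 → local maximum
  f''(-1) = 2 > 0 → local minimum

Critical points: x = -3 (local maximum); x = -1 (local minimum)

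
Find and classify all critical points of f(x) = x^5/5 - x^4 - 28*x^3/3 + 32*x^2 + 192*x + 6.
f'(x) = x^4 - 4*x^3 - 28*x^2 + 64*x + 192

Solve f'(x) = 0:
  Factor: x^4 - 4*x^3 - 28*x^2 + 64*x + 192 = (x - 6)*(x - 4)*(x + 2)*(x + 4) = 0.
  ⇒ x = -4, -2, 4, 6

f''(x) = 4*x^3 - 12*x^2 - 56*x + 64
Second-derivative test at each critical point:
  f''(-4) = -160 < 0 → local maximum
  f''(-2) = 96 > 0 → local minimum
  f''(4) = -96 < 0 → local maximum
  f''(6) = 160 > 0 → local minimum

Critical points: x = -4 (local maximum); x = -2 (local minimum); x = 4 (local maximum); x = 6 (local minimum)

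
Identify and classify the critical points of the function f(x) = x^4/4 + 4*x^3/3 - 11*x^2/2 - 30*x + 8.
f'(x) = x^3 + 4*x^2 - 11*x - 30

Solve f'(x) = 0:
  Factor: x^3 + 4*x^2 - 11*x - 30 = (x - 3)*(x + 2)*(x + 5) = 0.
  ⇒ x = -5, -2, 3

f''(x) = 3*x^2 + 8*x - 11
Second-derivative test at each critical point:
  f''(-5) = 24 > 0 → local minimum
  f''(-2) = -15 < 0 → local maximum
  f''(3) = 40 > 0 → local minimum

Critical points: x = -5 (local minimum); x = -2 (local maximum); x = 3 (local minimum)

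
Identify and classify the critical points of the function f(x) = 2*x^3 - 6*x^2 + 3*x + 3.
f'(x) = 6*x^2 - 12*x + 3

Solve f'(x) = 0:
  Factor: 6*x^2 - 12*x + 3 = 3*(2*x^2 - 4*x + 1); 2*x^2 - 4*x + 1 = 0 has no rational roots; quadratic formula: x = (4 ± √8)/4.
  ⇒ x = 1 - sqrt(2)/2 ≈ 0.2929, sqrt(2)/2 + 1 ≈ 1.7071

f''(x) = 12*x - 12
Second-derivative test at each critical point:
  f''(0.2929) = -8.4853 < 0 → local maximum
  f''(1.7071) = 8.4853 > 0 → local minimum

Critical points: x = 1 - sqrt(2)/2 ≈ 0.2929 (local maximum); x = sqrt(2)/2 + 1 ≈ 1.7071 (local minimum)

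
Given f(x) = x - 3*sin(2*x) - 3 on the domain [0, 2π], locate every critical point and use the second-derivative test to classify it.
f'(x) = 1 - 6*cos(2*x)

Solve f'(x) = 0 on [0, 2π]:
  f'(x) = 0 ⇔ cos(2*x) = 1/6, i.e. 2*x = ±arccos(1/6) + 2nπ; keep the solutions lying in [0, 2π].
  ⇒ x = acos(1/6)/2 ≈ 0.7017, pi - acos(1/6)/2 ≈ 2.4399, acos(1/6)/2 + pi ≈ 3.8433, -acos(1/6)/2 + 2*pi ≈ 5.5815

f''(x) = 12*sin(2*x)
Second-derivative test at each critical point:
  f''(0.7017) = 11.8322 > 0 → local minimum
  f''(2.4399) = -11.8322 < 0 → local maximum
  f''(3.8433) = 11.8322 > 0 → local minimum
  f''(5.5815) = -11.8322 < 0 → local maximum

Critical points: x = acos(1/6)/2 ≈ 0.7017 (local minimum); x = pi - acos(1/6)/2 ≈ 2.4399 (local maximum); x = acos(1/6)/2 + pi ≈ 3.8433 (local minimum); x = -acos(1/6)/2 + 2*pi ≈ 5.5815 (local maximum)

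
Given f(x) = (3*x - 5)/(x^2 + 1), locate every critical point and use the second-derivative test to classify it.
f'(x) = (-3*x^2 + 10*x + 3)/(x^4 + 2*x^2 + 1)

Solve f'(x) = 0:
  f'(x) = -(3*x^2 - 10*x - 3)/(x^2 + 1)^2; the denominator is positive wherever f is defined, so f'(x) = 0 ⇔ -3*x^2 + 10*x + 3 = 0.
  3*x^2 - 10*x - 3 = 0 has no rational roots; quadratic formula: x = (10 ± √136)/6.
  ⇒ x = 5/3 - sqrt(34)/3 ≈ -0.2770, 5/3 + sqrt(34)/3 ≈ 3.6103

f''(x) = 2*(4*x^2*(3*x - 5) + (5 - 9*x)*(x^2 + 1))/(x^2 + 1)^3
Second-derivative test at each critical point:
  f''(-0.2770) = 10.0592 > 0 → local minimum
  f''(3.6103) = -0.0592 < 0 → local maximum

Critical points: x = 5/3 - sqrt(34)/3 ≈ -0.2770 (local minimum); x = 5/3 + sqrt(34)/3 ≈ 3.6103 (local maximum)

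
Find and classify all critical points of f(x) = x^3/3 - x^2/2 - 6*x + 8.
f'(x) = x^2 - x - 6

Solve f'(x) = 0:
  Factor: x^2 - x - 6 = (x - 3)*(x + 2) = 0.
  ⇒ x = -2, 3

f''(x) = 2*x - 1
Second-derivative test at each critical point:
  f''(-2) = -5 < 0 → local maximum
  f''(3) = 5 > 0 → local minimum

Critical points: x = -2 (local maximum); x = 3 (local minimum)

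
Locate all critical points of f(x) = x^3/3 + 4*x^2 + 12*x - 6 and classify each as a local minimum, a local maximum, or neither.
f'(x) = x^2 + 8*x + 12

Solve f'(x) = 0:
  Factor: x^2 + 8*x + 12 = (x + 2)*(x + 6) = 0.
  ⇒ x = -6, -2

f''(x) = 2*x + 8
Second-derivative test at each critical point:
  f''(-6) = -4 < 0 → local maximum
  f''(-2) = 4 > 0 → local minimum

Critical points: x = -6 (local maximum); x = -2 (local minimum)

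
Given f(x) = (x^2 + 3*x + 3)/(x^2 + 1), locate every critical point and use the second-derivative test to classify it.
f'(x) = (-3*x^2 - 4*x + 3)/(x^4 + 2*x^2 + 1)

Solve f'(x) = 0:
  f'(x) = -(3*x^2 + 4*x - 3)/(x^2 + 1)^2; the denominator is positive wherever f is defined, so f'(x) = 0 ⇔ -3*x^2 - 4*x + 3 = 0.
  3*x^2 + 4*x - 3 = 0 has no rational roots; quadratic formula: x = (-4 ± √52)/6.
  ⇒ x = -sqrt(13)/3 - 2/3 ≈ -1.8685, -2/3 + sqrt(13)/3 ≈ 0.5352

f''(x) = 2*(3*x^3 + 6*x^2 - 9*x - 2)/(x^6 + 3*x^4 + 3*x^2 + 1)
Second-derivative test at each critical point:
  f''(-1.8685) = 0.3575 > 0 → local minimum
  f''(0.5352) = -4.3575 < 0 → local maximum

Critical points: x = -sqrt(13)/3 - 2/3 ≈ -1.8685 (local minimum); x = -2/3 + sqrt(13)/3 ≈ 0.5352 (local maximum)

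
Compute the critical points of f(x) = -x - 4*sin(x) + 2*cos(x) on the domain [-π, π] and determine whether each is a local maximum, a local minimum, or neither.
f'(x) = -2*sin(x) - 4*cos(x) - 1

Solve f'(x) = 0 on [-π, π]:
  f'(x) = 0 ⇔ -2*sin(x) - 4*cos(x) = 1. Write the left side as R·cos(x + φ) with R = √((-4)² + 2²) = 2*sqrt(5), cos φ = -2*sqrt(5)/5, sin φ = sqrt(5)/5; then cos(x + φ) = sqrt(5)/10. Solve for x and keep the solutions lying in [-π, π].
  ⇒ x = atan((-2*sqrt(19) - 1)/(-2 + sqrt(19))) ≈ -1.3327, atan((-1 + 2*sqrt(19))/(-sqrt(19) - 2)) + pi ≈ 2.2600

f''(x) = 4*sin(x) - 2*cos(x)
Second-derivative test at each critical point:
  f''(-1.3327) = -4.3589 < 0 → local maximum
  f''(2.2600) = 4.3589 > 0 → local minimum

Critical points: x = atan((-2*sqrt(19) - 1)/(-2 + sqrt(19))) ≈ -1.3327 (local maximum); x = atan((-1 + 2*sqrt(19))/(-sqrt(19) - 2)) + pi ≈ 2.2600 (local minimum)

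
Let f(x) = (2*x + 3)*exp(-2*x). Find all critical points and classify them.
f'(x) = 4*(-x - 1)*exp(-2*x)

Solve f'(x) = 0:
  f'(x) = (-4*x - 4)·exp(-2*x) and exp(-2*x) > 0 for every x, so f'(x) = 0 ⇔ -4*x - 4 = 0.
  Factor: -4*x - 4 = -4*(x + 1) = 0.
  ⇒ x = -1

f''(x) = 4*(2*x + 1)*exp(-2*x)
Second-derivative test at each critical point:
  f''(-1) = -29.5562 < 0 → local maximum

Critical points: x = -1 (local maximum)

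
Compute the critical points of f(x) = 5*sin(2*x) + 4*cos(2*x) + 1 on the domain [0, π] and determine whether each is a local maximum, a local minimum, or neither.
f'(x) = -8*sin(2*x) + 10*cos(2*x)

Solve f'(x) = 0 on [0, π]:
  f'(x) = 0 ⇔ 5*cos(2*x) = 4*sin(2*x) ⇔ tan(2*x) = 5/4, i.e. 2*x = arctan(5/4) + nπ; keep the solutions lying in [0, π].
  ⇒ x = atan(5/4)/2 ≈ 0.4480, atan(5/4)/2 + pi/2 ≈ 2.0188

f''(x) = -20*sin(2*x) - 16*cos(2*x)
Second-derivative test at each critical point:
  f''(0.4480) = -25.6125 < 0 → local maximum
  f''(2.0188) = 25.6125 > 0 → local minimum

Critical points: x = atan(5/4)/2 ≈ 0.4480 (local maximum); x = atan(5/4)/2 + pi/2 ≈ 2.0188 (local minimum)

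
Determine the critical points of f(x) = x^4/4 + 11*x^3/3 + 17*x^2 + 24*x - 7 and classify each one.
f'(x) = x^3 + 11*x^2 + 34*x + 24

Solve f'(x) = 0:
  Factor: x^3 + 11*x^2 + 34*x + 24 = (x + 1)*(x + 4)*(x + 6) = 0.
  ⇒ x = -6, -4, -1

f''(x) = 3*x^2 + 22*x + 34
Second-derivative test at each critical point:
  f''(-6) = 10 > 0 → local minimum
  f''(-4) = -6 < 0 → local maximum
  f''(-1) = 15 > 0 → local minimum

Critical points: x = -6 (local minimum); x = -4 (local maximum); x = -1 (local minimum)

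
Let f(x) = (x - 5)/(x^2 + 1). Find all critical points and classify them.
f'(x) = (x^2 - 2*x*(x - 5) + 1)/(x^2 + 1)^2

Solve f'(x) = 0:
  f'(x) = -(x^2 - 10*x - 1)/(x^2 + 1)^2; the denominator is positive wherever f is defined, so f'(x) = 0 ⇔ -x^2 + 10*x + 1 = 0.
  x^2 - 10*x - 1 = 0 has no rational roots; quadratic formula: x = (10 ± √104)/2.
  ⇒ x = 5 - sqrt(26) ≈ -0.0990, 5 + sqrt(26) ≈ 10.0990

f''(x) = 2*(4*x^2*(x - 5) + (5 - 3*x)*(x^2 + 1))/(x^2 + 1)^3
Second-derivative test at each critical point:
  f''(-0.0990) = 10.0010 > 0 → local minimum
  f''(10.0990) = -0.0010 < 0 → local maximum

Critical points: x = 5 - sqrt(26) ≈ -0.0990 (local minimum); x = 5 + sqrt(26) ≈ 10.0990 (local maximum)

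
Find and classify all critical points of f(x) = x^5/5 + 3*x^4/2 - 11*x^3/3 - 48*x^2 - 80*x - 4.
f'(x) = x^4 + 6*x^3 - 11*x^2 - 96*x - 80

Solve f'(x) = 0:
  Factor: x^4 + 6*x^3 - 11*x^2 - 96*x - 80 = (x - 4)*(x + 1)*(x + 4)*(x + 5) = 0.
  ⇒ x = -5, -4, -1, 4

f''(x) = 4*x^3 + 18*x^2 - 22*x - 96
Second-derivative test at each critical point:
  f''(-5) = -36 < 0 → local maximum
  f''(-4) = 24 > 0 → local minimum
  f''(-1) = -60 < 0 → local maximum
  f''(4) = 360 > 0 → local minimum

Critical points: x = -5 (local maximum); x = -4 (local minimum); x = -1 (local maximum); x = 4 (local minimum)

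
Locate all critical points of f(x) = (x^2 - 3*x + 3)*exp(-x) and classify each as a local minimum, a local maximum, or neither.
f'(x) = (-x^2 + 5*x - 6)*exp(-x)

Solve f'(x) = 0:
  f'(x) = (-x^2 + 5*x - 6)·exp(-x) and exp(-x) > 0 for every x, so f'(x) = 0 ⇔ -x^2 + 5*x - 6 = 0.
  Factor: -x^2 + 5*x - 6 = -(x - 3)*(x - 2) = 0.
  ⇒ x = 2, 3

f''(x) = (x^2 - 7*x + 11)*exp(-x)
Second-derivative test at each critical point:
  f''(2) = 0.1353 > 0 → local minimum
  f''(3) = -0.0498 < 0 → local maximum

Critical points: x = 2 (local minimum); x = 3 (local maximum)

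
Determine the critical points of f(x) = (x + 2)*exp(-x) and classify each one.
f'(x) = (-x - 1)*exp(-x)

Solve f'(x) = 0:
  f'(x) = (-x - 1)·exp(-x) and exp(-x) > 0 for every x, so f'(x) = 0 ⇔ -x - 1 = 0.
  -x - 1 = 0.
  ⇒ x = -1

f''(x) = x*exp(-x)
Second-derivative test at each critical point:
  f''(-1) = -2.7183 < 0 → local maximum

Critical points: x = -1 (local maximum)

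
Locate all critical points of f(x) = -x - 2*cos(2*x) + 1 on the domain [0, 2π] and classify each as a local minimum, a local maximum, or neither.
f'(x) = 4*sin(2*x) - 1

Solve f'(x) = 0 on [0, 2π]:
  f'(x) = 0 ⇔ sin(2*x) = 1/4, i.e. 2*x = arcsin(1/4) + 2nπ or 2*x = π − arcsin(1/4) + 2nπ; keep the solutions lying in [0, 2π].
  ⇒ x = asin(1/4)/2 ≈ 0.1263, -asin(1/4)/2 + pi/2 ≈ 1.4445, asin(1/4)/2 + pi ≈ 3.2679, -asin(1/4)/2 + 3*pi/2 ≈ 4.5860

f''(x) = 8*cos(2*x)
Second-derivative test at each critical point:
  f''(0.1263) = 7.7460 > 0 → local minimum
  f''(1.4445) = -7.7460 < 0 → local maximum
  f''(3.2679) = 7.7460 > 0 → local minimum
  f''(4.5860) = -7.7460 < 0 → local maximum

Critical points: x = asin(1/4)/2 ≈ 0.1263 (local minimum); x = -asin(1/4)/2 + pi/2 ≈ 1.4445 (local maximum); x = asin(1/4)/2 + pi ≈ 3.2679 (local minimum); x = -asin(1/4)/2 + 3*pi/2 ≈ 4.5860 (local maximum)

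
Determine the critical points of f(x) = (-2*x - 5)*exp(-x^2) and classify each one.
f'(x) = 2*(x*(2*x + 5) - 1)*exp(-x^2)

Solve f'(x) = 0:
  f'(x) = (4*x^2 + 10*x - 2)·exp(-x^2) and exp(-x^2) > 0 for every x, so f'(x) = 0 ⇔ 4*x^2 + 10*x - 2 = 0.
  Factor: 4*x^2 + 10*x - 2 = 2*(2*x^2 + 5*x - 1); 2*x^2 + 5*x - 1 = 0 has no rational roots; quadratic formula: x = (-5 ± √33)/4.
  ⇒ x = -sqrt(33)/4 - 5/4 ≈ -2.6861, -5/4 + sqrt(33)/4 ≈ 0.1861

f''(x) = 2*(-4*x^3 - 10*x^2 + 6*x + 5)*exp(-x^2)
Second-derivative test at each critical point:
  f''(-2.6861) = -0.0084 < 0 → local maximum
  f''(0.1861) = 11.0979 > 0 → local minimum

Critical points: x = -sqrt(33)/4 - 5/4 ≈ -2.6861 (local maximum); x = -5/4 + sqrt(33)/4 ≈ 0.1861 (local minimum)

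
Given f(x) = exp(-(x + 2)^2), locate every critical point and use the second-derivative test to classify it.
f'(x) = 2*(-x - 2)*exp(-(x + 2)^2)

Solve f'(x) = 0:
  f'(x) = (-2*x - 4)·exp(-(x + 2)^2) and exp(-(x + 2)^2) > 0 for every x, so f'(x) = 0 ⇔ -2*x - 4 = 0.
  Factor: -2*x - 4 = -2*(x + 2) = 0.
  ⇒ x = -2

f''(x) = 2*(2*(x + 2)^2 - 1)*exp(-(x + 2)^2)
Second-derivative test at each critical point:
  f''(-2) = -2 < 0 → local maximum

Critical points: x = -2 (local maximum)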